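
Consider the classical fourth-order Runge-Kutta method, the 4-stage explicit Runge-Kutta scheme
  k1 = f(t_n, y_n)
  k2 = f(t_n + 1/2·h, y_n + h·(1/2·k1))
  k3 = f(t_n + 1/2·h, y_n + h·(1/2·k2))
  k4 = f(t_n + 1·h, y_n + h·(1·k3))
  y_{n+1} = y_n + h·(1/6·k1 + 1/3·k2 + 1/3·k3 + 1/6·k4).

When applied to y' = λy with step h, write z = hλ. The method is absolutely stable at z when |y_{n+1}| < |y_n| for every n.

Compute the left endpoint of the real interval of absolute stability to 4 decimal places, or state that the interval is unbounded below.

On y'=λy, z=hλ:
  order 4, 4-stage ⇒ R(z)=1+z+z^2/2+z^3/6+z^4/24
  (e.g. R(-1.23)=0.31167, |R|=0.31167)

Boundary: |R(x)|=1, x<0.
x=-1.23: |R|=0.3117
|R(-2.33)|=0.5043 |R(-2.13)|=0.3855 |R(-0.61)|=0.5440
Bisect:
  x_lo=-3.1234 |R|=1.6415  x_hi=-0.1208 |R|=0.8862
  mid=-1.62210 |R|=0.27063 →hi
  mid=-2.37276 |R|=0.53650 →hi
  mid=-2.74809 |R|=0.94534 →hi
  mid=-2.93576 |R|=1.25158 →lo
  mid=-2.84192 |R|=1.08879 →lo
  mid=-2.79501 |R|=1.01474 →lo
  mid=-2.77155 |R|=0.97947 →hi
  mid=-2.78328 |R|=0.99697 →hi
  mid=-2.78914 |R|=1.00582 →lo
  mid=-2.78621 |R|=1.00138 →lo
  ...
  [-2.78529,-2.78511] ⇒ x*=-2.7853
So |R|<1 on (-2.7853, 0).

left endpoint -2.7853.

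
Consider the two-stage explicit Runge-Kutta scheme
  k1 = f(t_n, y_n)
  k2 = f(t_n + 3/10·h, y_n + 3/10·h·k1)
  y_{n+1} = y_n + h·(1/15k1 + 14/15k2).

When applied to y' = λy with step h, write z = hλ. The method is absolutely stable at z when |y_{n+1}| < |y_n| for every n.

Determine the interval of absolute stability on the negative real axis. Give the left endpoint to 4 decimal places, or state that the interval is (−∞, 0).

On y'=λy, z=hλ:
  k1=λy_n ⇒ h·k1=z·y_n;  k2=λ(1+3/10z)y_n ⇒ h·k2=z(1+3/10z)y_n
  y_{n+1}/y_n = 1 + 1/15z + 14/15z(1+3/10z) = 1 + z + 7/25z²
  ⇒ R(z) = 1 + z + 7/25z².

Boundary: |R(x)|=1, x<0.
x=-0.54: |R|=0.5416
R=1: x+7/25x²=0 ⇒ x=−25/7=-3.5714; min R=1−1/(4·7/25)=0.1071>−1
Confirm numerically:
  x=-2.847: |R|=0.42251 <1
  x=-2.622: |R|=0.30297 <1
  x=-1.888: |R|=0.11007 <1
  x=-1.762: |R|=0.10730 <1
  x=-3.708: |R|=1.14179 >1
  x=-3.616: |R|=1.04513 >1
Stable set (-3.5714, 0).

(-3.5714, 0).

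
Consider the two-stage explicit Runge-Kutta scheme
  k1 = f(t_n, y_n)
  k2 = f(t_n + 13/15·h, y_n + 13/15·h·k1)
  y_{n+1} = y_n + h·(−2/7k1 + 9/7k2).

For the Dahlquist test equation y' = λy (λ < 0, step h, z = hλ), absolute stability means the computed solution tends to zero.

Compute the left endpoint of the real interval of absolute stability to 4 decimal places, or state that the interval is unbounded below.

left endpoint -0.8974.

On y'=λy, z=hλ:
  k1=λy_n ⇒ h·k1=z·y_n;  k2=λ(1+13/15z)y_n ⇒ h·k2=z(1+13/15z)y_n
  y_{n+1}/y_n = 1 − 2/7z + 9/7z(1+13/15z) = 1 + z + 39/35z²
  ⇒ R(z) = 1 + z + 39/35z².

Need |R(x)|<1, x<0.
x=-0.31: |R|=0.7971
R=1: x+39/35x²=0 ⇒ x=−35/39=-0.8974; min R=1−1/(4·39/35)=0.7756>−1
Confirm numerically:
  x=-0.692: |R|=0.84159 <1
  x=-0.537: |R|=0.78433 <1
  x=-0.445: |R|=0.77566 <1
  x=-0.415: |R|=0.77691 <1
  x=-1.414: |R|=1.81390 >1
  x=-1.362: |R|=1.70505 >1
  x=-1.007: |R|=1.12294 >1
Stable set (-0.8974, 0).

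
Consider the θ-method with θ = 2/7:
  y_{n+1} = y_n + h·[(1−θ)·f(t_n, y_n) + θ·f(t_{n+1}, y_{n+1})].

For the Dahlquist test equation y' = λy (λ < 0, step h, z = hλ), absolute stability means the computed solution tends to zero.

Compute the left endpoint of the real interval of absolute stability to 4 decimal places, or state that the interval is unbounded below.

Test eqn y'=λy, z=hλ:
  y_{n+1} = y_n + z·[5/7·y_n + 2/7·y_{n+1}] ⇒ (1 − 2/7z)y_{n+1} = (1 + 5/7z)y_n
  ⇒ R(z) = (1 + 5/7z)/(1 − 2/7z).

Solve |R(x)|<1 on ℝ⁻.
x=-0.41: |R|=0.6330
R=−1: 1+5/7x = −1+2/7x ⇒ -3/7x=2 ⇒ x=2/(-3/7)=-4.6667
Confirm numerically:
  x=-4.287: |R|=0.92687 <1
  x=-4.172: |R|=0.90328 <1
  x=-3.765: |R|=0.81383 <1
  x=-3.575: |R|=0.76855 <1
  x=-4.892: |R|=1.04028 >1
  x=-4.887: |R|=1.03941 >1
  x=-4.855: |R|=1.03381 >1
Interval (-4.6667, 0).

left endpoint -4.6667.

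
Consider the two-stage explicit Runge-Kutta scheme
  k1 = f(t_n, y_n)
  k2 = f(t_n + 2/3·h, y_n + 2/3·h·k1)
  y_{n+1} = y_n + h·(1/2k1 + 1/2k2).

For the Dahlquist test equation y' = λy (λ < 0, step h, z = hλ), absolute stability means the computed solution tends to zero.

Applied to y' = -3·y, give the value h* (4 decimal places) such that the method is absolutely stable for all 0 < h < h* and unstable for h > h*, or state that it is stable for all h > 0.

Set f=λy, z=hλ:
  k1=λy_n ⇒ h·k1=z·y_n;  k2=λ(1+2/3z)y_n ⇒ h·k2=z(1+2/3z)y_n
  y_{n+1}/y_n = 1 + 1/2z + 1/2z(1+2/3z) = 1 + z + 1/3z²
  R(z) = 1 + z + 1/3z².

Solve |R(x)|<1 on ℝ⁻.
x=-1.3: |R|=0.2633
R=1: x+1/3x²=0 ⇒ x=−3=-3.0000; min R=1−1/(4·1/3)=0.2500>−1
Confirm numerically:
  x=-2.525: |R|=0.60021 <1
  x=-2.432: |R|=0.53954 <1
  x=-2.346: |R|=0.48857 <1
  x=-1.848: |R|=0.29037 <1
  x=-3.408: |R|=1.46349 >1
  x=-3.364: |R|=1.40817 >1
  x=-3.101: |R|=1.10440 >1
Interval (-3.0000, 0).

(-3.0000,0); λ=-3 ⇒ h* = (3)/3 = 1.0000.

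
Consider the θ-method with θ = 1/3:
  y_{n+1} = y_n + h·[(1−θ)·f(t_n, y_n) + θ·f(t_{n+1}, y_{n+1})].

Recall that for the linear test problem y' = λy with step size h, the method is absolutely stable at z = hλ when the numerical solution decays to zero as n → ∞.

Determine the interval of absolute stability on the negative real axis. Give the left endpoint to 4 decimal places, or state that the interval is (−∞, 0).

Test eqn y'=λy, z=hλ:
  y_{n+1} = y_n + z·[2/3·y_n + 1/3·y_{n+1}] ⇒ (1 − 1/3z)y_{n+1} = (1 + 2/3z)y_n
  ⇒ R(z) = (1 + 2/3z)/(1 − 1/3z).

Need |R(x)|<1, x<0.
x=-1.27: |R|=0.1077
R=−1: 1+2/3x = −1+1/3x ⇒ -1/3x=2 ⇒ x=2/(-1/3)=-6.0000
Confirm numerically:
  x=-4.386: |R|=0.78148 <1
  x=-3.881: |R|=0.69205 <1
  x=-3.284: |R|=0.56779 <1
  x=-6.261: |R|=1.02818 >1
  x=-6.216: |R|=1.02344 >1
Stable set (-6.0000, 0).

z∈(-6.0000,0).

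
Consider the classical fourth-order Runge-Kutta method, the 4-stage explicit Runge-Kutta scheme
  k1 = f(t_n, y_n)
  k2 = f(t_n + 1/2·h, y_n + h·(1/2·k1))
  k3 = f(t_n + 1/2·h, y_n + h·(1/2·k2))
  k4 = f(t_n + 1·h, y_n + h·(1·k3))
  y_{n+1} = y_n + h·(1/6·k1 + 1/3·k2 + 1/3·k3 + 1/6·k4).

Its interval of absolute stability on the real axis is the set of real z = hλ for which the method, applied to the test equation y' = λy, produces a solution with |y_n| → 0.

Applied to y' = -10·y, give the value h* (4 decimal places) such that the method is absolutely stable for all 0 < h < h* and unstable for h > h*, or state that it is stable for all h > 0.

On y'=λy, z=hλ:
  order 4, 4-stage ⇒ R(z)=1+z+z^2/2+z^3/6+z^4/24
  (e.g. R(-1.47)=0.27559, |R|=0.27559)

Find x<0 with |R(x)|<1.
x=-1.47: |R|=0.2756
|R(-1.72)|=0.2758 |R(-1.55)|=0.2711 |R(-1.13)|=0.3359
Bisect:
  x_lo=-3.6545 |R|=3.3204  x_hi=-0.1502 |R|=0.8606
  mid=-1.90232 |R|=0.30539 →hi
  mid=-2.77839 |R|=0.98964 →hi
  mid=-3.21643 |R|=1.86987 →lo
  mid=-2.99741 |R|=1.36983 →lo
  mid=-2.88790 |R|=1.16605 →lo
  mid=-2.83315 |R|=1.07458 →lo
  mid=-2.80577 |R|=1.03131 →lo
  ...
  [-2.78545,-2.78524] ⇒ x*=-2.7853
Interval (-2.7853, 0).

(-2.7853,0); λ=-10 ⇒ h* = 0.2785.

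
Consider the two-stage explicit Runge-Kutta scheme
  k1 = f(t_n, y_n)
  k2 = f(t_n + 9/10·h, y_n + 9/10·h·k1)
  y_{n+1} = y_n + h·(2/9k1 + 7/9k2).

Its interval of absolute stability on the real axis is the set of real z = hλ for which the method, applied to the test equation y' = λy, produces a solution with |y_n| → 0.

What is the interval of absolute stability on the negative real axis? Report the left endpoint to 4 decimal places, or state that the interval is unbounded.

(-1.4286, 0).

Test eqn y'=λy, z=hλ:
  k1=λy_n ⇒ h·k1=z·y_n;  k2=λ(1+9/10z)y_n ⇒ h·k2=z(1+9/10z)y_n
  y_{n+1}/y_n = 1 + 2/9z + 7/9z(1+9/10z) = 1 + z + 7/10z²
  so R(z) = 1 + z + 7/10z².

Need |R(x)|<1, x<0.
x=-0.96: |R|=0.6851
R=1: x+7/10x²=0 ⇒ x=−10/7=-1.4286; min R=1−1/(4·7/10)=0.6429>−1
Confirm numerically:
  x=-1.315: |R|=0.89546 <1
  x=-1.280: |R|=0.86688 <1
  x=-1.086: |R|=0.73958 <1
  x=-2.022: |R|=1.83994 >1
  x=-1.956: |R|=1.72216 >1
Stable set (-1.4286, 0).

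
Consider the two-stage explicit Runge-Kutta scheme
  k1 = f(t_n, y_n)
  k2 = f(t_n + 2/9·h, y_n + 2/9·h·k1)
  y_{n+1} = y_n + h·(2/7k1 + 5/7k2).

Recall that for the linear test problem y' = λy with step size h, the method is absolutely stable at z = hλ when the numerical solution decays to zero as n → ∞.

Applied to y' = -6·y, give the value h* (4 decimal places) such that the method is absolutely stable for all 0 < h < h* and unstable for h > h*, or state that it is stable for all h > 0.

Test eqn y'=λy, z=hλ:
  k1=λy_n ⇒ h·k1=z·y_n;  k2=λ(1+2/9z)y_n ⇒ h·k2=z(1+2/9z)y_n
  y_{n+1}/y_n = 1 + 2/7z + 5/7z(1+2/9z) = 1 + z + 10/63z²
  R(z) = 1 + z + 10/63z².

Find x<0 with |R(x)|<1.
x=-0.95: |R|=0.1933
R=1: x+10/63x²=0 ⇒ x=−63/10=-6.3000; min R=1−1/(4·10/63)=-0.5750>−1
Confirm numerically:
  x=-5.610: |R|=0.38557 <1
  x=-4.939: |R|=0.06698 <1
  x=-3.824: |R|=0.50289 <1
  x=-3.125: |R|=0.57490 <1
  x=-6.817: |R|=1.55943 >1
  x=-6.647: |R|=1.36611 >1
  x=-6.432: |R|=1.13477 >1
Stable set (-6.3000, 0).

(-6.3000,0); λ=-6 ⇒ h* = (63/10)/6 = 1.0500.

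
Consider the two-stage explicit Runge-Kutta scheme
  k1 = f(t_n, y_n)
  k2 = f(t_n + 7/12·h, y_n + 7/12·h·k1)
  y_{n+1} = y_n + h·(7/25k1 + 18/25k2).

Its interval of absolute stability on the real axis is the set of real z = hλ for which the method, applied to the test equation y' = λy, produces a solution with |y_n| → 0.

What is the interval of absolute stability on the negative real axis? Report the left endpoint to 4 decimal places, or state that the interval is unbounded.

(-2.3810, 0).

With y'=λy (z=hλ):
  k1=λy_n ⇒ h·k1=z·y_n;  k2=λ(1+7/12z)y_n ⇒ h·k2=z(1+7/12z)y_n
  y_{n+1}/y_n = 1 + 7/25z + 18/25z(1+7/12z) = 1 + z + 21/50z²
  Hence R(z) = 1 + z + 21/50z².

Solve |R(x)|<1 on ℝ⁻.
x=-1.03: |R|=0.4156
R=1: x+21/50x²=0 ⇒ x=−50/21=-2.3810; min R=1−1/(4·21/50)=0.4048>−1
Confirm numerically:
  x=-2.185: |R|=0.82017 <1
  x=-1.621: |R|=0.48261 <1
  x=-1.095: |R|=0.40859 <1
  x=-1.077: |R|=0.41017 <1
  x=-2.859: |R|=1.57403 >1
  x=-2.652: |R|=1.30190 >1
  x=-2.609: |R|=1.24989 >1
Interval (-2.3810, 0).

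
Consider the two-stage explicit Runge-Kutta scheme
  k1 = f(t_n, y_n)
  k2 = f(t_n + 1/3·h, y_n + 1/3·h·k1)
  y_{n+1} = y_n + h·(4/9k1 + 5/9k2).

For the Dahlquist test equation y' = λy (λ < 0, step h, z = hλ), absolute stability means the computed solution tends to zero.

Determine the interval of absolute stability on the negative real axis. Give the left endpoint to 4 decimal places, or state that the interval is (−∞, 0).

Test eqn y'=λy, z=hλ:
  k1=λy_n ⇒ h·k1=z·y_n;  k2=λ(1+1/3z)y_n ⇒ h·k2=z(1+1/3z)y_n
  y_{n+1}/y_n = 1 + 4/9z + 5/9z(1+1/3z) = 1 + z + 5/27z²
  so R(z) = 1 + z + 5/27z².

Boundary: |R(x)|=1, x<0.
x=-1.27: |R|=0.0287
R=1: x+5/27x²=0 ⇒ x=−27/5=-5.4000; min R=1−1/(4·5/27)=-0.3500>−1
Confirm numerically:
  x=-5.272: |R|=0.87503 <1
  x=-5.033: |R|=0.65794 <1
  x=-2.545: |R|=0.34555 <1
  x=-5.946: |R|=1.60121 >1
  x=-5.792: |R|=1.42046 >1
  x=-5.666: |R|=1.27910 >1
Interval (-5.4000, 0).

z∈(-5.4000,0).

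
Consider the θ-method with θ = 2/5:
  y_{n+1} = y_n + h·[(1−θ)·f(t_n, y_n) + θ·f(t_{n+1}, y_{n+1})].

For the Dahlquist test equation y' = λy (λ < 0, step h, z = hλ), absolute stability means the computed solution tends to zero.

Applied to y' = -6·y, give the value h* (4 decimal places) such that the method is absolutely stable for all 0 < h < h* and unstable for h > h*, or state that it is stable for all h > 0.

(-10.0000,0); λ=-6 ⇒ h* = (10)/6 = 1.6667.

Test eqn y'=λy, z=hλ:
  y_{n+1} = y_n + z·[3/5·y_n + 2/5·y_{n+1}] ⇒ (1 − 2/5z)y_{n+1} = (1 + 3/5z)y_n
  Hence R(z) = (1 + 3/5z)/(1 − 2/5z).

Find x<0 with |R(x)|<1.
x=-0.66: |R|=0.4778
R=−1: 1+3/5x = −1+2/5x ⇒ -1/5x=2 ⇒ x=2/(-1/5)=-10.0000
Confirm numerically:
  x=-9.779: |R|=0.99100 <1
  x=-8.574: |R|=0.93561 <1
  x=-5.874: |R|=0.75364 <1
  x=-4.332: |R|=0.58519 <1
  x=-10.231: |R|=1.00907 >1
  x=-10.128: |R|=1.00507 >1
Interval (-10.0000, 0).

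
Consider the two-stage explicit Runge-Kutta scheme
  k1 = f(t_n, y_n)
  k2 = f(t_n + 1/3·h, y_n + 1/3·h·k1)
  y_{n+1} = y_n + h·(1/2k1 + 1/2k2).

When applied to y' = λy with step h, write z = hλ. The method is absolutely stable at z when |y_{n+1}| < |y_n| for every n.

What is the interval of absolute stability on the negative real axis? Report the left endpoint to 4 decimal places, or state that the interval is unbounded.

Test eqn y'=λy, z=hλ:
  k1=λy_n ⇒ h·k1=z·y_n;  k2=λ(1+1/3z)y_n ⇒ h·k2=z(1+1/3z)y_n
  y_{n+1}/y_n = 1 + 1/2z + 1/2z(1+1/3z) = 1 + z + 1/6z²
  Hence R(z) = 1 + z + 1/6z².

Boundary: |R(x)|=1, x<0.
x=-0.96: |R|=0.1936
R=1: x+1/6x²=0 ⇒ x=−6=-6.0000; min R=1−1/(4·1/6)=-0.5000>−1
Confirm numerically:
  x=-5.389: |R|=0.45122 <1
  x=-3.214: |R|=0.49237 <1
  x=-2.844: |R|=0.49594 <1
  x=-2.541: |R|=0.46489 <1
  x=-6.313: |R|=1.32933 >1
  x=-6.128: |R|=1.13073 >1
Stable set (-6.0000, 0).

(-6.0000, 0).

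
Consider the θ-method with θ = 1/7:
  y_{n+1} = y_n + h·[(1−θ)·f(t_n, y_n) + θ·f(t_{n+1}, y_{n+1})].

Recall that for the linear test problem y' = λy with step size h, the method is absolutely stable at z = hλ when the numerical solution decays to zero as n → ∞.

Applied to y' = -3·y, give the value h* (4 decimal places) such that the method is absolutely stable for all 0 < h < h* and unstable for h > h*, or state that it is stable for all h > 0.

With y'=λy (z=hλ):
  y_{n+1} = y_n + z·[6/7·y_n + 1/7·y_{n+1}] ⇒ (1 − 1/7z)y_{n+1} = (1 + 6/7z)y_n
  ⇒ R(z) = (1 + 6/7z)/(1 − 1/7z).

Need |R(x)|<1, x<0.
x=-1.41: |R|=0.1736
R=−1: 1+6/7x = −1+1/7x ⇒ -5/7x=2 ⇒ x=2/(-5/7)=-2.8000
Confirm numerically:
  x=-1.963: |R|=0.53308 <1
  x=-1.713: |R|=0.37622 <1
  x=-1.314: |R|=0.10633 <1
  x=-3.265: |R|=1.22650 >1
  x=-2.891: |R|=1.04600 >1
So |R|<1 on (-2.8000, 0).

(-2.8000,0); λ=-3 ⇒ h* = (14/5)/3 = 0.9333.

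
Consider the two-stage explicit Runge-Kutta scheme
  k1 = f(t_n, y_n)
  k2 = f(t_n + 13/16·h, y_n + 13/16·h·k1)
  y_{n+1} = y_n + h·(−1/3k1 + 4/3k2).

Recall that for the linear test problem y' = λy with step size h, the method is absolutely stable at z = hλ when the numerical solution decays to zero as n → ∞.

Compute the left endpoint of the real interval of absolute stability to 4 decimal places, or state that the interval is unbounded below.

z* = -0.9231.

On y'=λy, z=hλ:
  k1=λy_n ⇒ h·k1=z·y_n;  k2=λ(1+13/16z)y_n ⇒ h·k2=z(1+13/16z)y_n
  y_{n+1}/y_n = 1 − 1/3z + 4/3z(1+13/16z) = 1 + z + 13/12z²
  ⇒ R(z) = 1 + z + 13/12z².

Find x<0 with |R(x)|<1.
x=-0.77: |R|=0.8723
R=1: x+13/12x²=0 ⇒ x=−12/13=-0.9231; min R=1−1/(4·13/12)=0.7692>−1
Confirm numerically:
  x=-0.897: |R|=0.97466 <1
  x=-0.765: |R|=0.86899 <1
  x=-0.748: |R|=0.85813 <1
  x=-0.388: |R|=0.77509 <1
  x=-1.287: |R|=1.50740 >1
  x=-1.045: |R|=1.13803 >1
Interval (-0.9231, 0).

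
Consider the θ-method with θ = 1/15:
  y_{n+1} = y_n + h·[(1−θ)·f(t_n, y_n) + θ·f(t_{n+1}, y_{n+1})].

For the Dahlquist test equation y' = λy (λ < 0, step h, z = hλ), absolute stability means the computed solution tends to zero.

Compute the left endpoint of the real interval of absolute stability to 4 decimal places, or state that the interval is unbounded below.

Test eqn y'=λy, z=hλ:
  y_{n+1} = y_n + z·[14/15·y_n + 1/15·y_{n+1}] ⇒ (1 − 1/15z)y_{n+1} = (1 + 14/15z)y_n
  R(z) = (1 + 14/15z)/(1 − 1/15z).

Find x<0 with |R(x)|<1.
x=-1.29: |R|=0.1878
R=−1: 1+14/15x = −1+1/15x ⇒ -13/15x=2 ⇒ x=2/(-13/15)=-2.3077
Confirm numerically:
  x=-2.091: |R|=0.83518 <1
  x=-1.476: |R|=0.34377 <1
  x=-1.444: |R|=0.31720 <1
  x=-1.182: |R|=0.09566 <1
  x=-2.574: |R|=1.19700 >1
  x=-2.388: |R|=1.06004 >1
  x=-2.380: |R|=1.05409 >1
Stable set (-2.3077, 0).

z* = -2.3077.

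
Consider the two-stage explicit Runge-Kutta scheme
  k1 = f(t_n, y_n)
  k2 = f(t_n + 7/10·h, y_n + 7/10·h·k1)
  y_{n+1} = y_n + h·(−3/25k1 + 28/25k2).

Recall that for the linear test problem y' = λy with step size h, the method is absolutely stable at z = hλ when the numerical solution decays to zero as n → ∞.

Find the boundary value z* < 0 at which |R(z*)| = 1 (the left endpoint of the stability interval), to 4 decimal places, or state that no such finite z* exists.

left endpoint -1.2755.

On y'=λy, z=hλ:
  k1=λy_n ⇒ h·k1=z·y_n;  k2=λ(1+7/10z)y_n ⇒ h·k2=z(1+7/10z)y_n
  y_{n+1}/y_n = 1 − 3/25z + 28/25z(1+7/10z) = 1 + z + 98/125z²
  Hence R(z) = 1 + z + 98/125z².

Solve |R(x)|<1 on ℝ⁻.
x=-0.94: |R|=0.7527
R=1: x+98/125x²=0 ⇒ x=−125/98=-1.2755; min R=1−1/(4·98/125)=0.6811>−1
Confirm numerically:
  x=-1.090: |R|=0.84147 <1
  x=-1.017: |R|=0.79388 <1
  x=-0.836: |R|=0.71193 <1
  x=-0.824: |R|=0.70832 <1
  x=-1.592: |R|=1.39502 >1
  x=-1.556: |R|=1.34217 >1
So |R|<1 on (-1.2755, 0).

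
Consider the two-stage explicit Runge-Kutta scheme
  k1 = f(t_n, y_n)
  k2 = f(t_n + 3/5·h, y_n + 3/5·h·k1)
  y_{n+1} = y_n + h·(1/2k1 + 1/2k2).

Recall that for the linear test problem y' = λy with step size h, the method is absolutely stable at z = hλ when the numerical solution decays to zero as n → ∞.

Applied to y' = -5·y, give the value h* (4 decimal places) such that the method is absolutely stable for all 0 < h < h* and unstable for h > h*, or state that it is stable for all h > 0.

(-3.3333,0); λ=-5 ⇒ h* = (10/3)/5 = 0.6667.

With y'=λy (z=hλ):
  k1=λy_n ⇒ h·k1=z·y_n;  k2=λ(1+3/5z)y_n ⇒ h·k2=z(1+3/5z)y_n
  y_{n+1}/y_n = 1 + 1/2z + 1/2z(1+3/5z) = 1 + z + 3/10z²
  Hence R(z) = 1 + z + 3/10z².

Solve |R(x)|<1 on ℝ⁻.
x=-1.05: |R|=0.2807
R=1: x+3/10x²=0 ⇒ x=−10/3=-3.3333; min R=1−1/(4·3/10)=0.1667>−1
Confirm numerically:
  x=-3.278: |R|=0.94559 <1
  x=-3.200: |R|=0.87200 <1
  x=-2.601: |R|=0.42856 <1
  x=-2.241: |R|=0.26562 <1
  x=-3.897: |R|=1.65898 >1
  x=-3.732: |R|=1.44635 >1
Stable set (-3.3333, 0).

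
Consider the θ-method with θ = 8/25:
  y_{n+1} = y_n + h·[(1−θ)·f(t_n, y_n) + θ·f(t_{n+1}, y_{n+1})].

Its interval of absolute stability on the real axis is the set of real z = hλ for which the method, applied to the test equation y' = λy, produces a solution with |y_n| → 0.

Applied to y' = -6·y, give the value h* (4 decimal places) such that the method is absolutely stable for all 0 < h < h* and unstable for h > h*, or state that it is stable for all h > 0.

With y'=λy (z=hλ):
  y_{n+1} = y_n + z·[17/25·y_n + 8/25·y_{n+1}] ⇒ (1 − 8/25z)y_{n+1} = (1 + 17/25z)y_n
  Hence R(z) = (1 + 17/25z)/(1 − 8/25z).

Boundary: |R(x)|=1, x<0.
x=-1.77: |R|=0.1300
R=−1: 1+17/25x = −1+8/25x ⇒ -9/25x=2 ⇒ x=2/(-9/25)=-5.5556
Confirm numerically:
  x=-4.954: |R|=0.91623 <1
  x=-3.900: |R|=0.73488 <1
  x=-2.554: |R|=0.40540 <1
  x=-5.916: |R|=1.04485 >1
  x=-5.741: |R|=1.02353 >1
Stable set (-5.5556, 0).

(-5.5556,0); λ=-6 ⇒ h* = (50/9)/6 = 0.9259.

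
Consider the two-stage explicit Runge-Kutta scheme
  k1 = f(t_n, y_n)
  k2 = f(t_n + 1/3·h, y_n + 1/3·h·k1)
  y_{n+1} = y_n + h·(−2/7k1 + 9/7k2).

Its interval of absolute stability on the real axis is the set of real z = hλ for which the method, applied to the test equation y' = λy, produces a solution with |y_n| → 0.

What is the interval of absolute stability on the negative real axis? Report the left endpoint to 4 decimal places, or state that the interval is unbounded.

(-2.3333, 0).

Set f=λy, z=hλ:
  k1=λy_n ⇒ h·k1=z·y_n;  k2=λ(1+1/3z)y_n ⇒ h·k2=z(1+1/3z)y_n
  y_{n+1}/y_n = 1 − 2/7z + 9/7z(1+1/3z) = 1 + z + 3/7z²
  Hence R(z) = 1 + z + 3/7z².

Find x<0 with |R(x)|<1.
x=-0.69: |R|=0.5140
R=1: x+3/7x²=0 ⇒ x=−7/3=-2.3333; min R=1−1/(4·3/7)=0.4167>−1
Confirm numerically:
  x=-2.191: |R|=0.86635 <1
  x=-1.255: |R|=0.42001 <1
  x=-1.217: |R|=0.41775 <1
  x=-1.072: |R|=0.42051 <1
  x=-2.737: |R|=1.47350 >1
  x=-2.508: |R|=1.18774 >1
  x=-2.425: |R|=1.09527 >1
Interval (-2.3333, 0).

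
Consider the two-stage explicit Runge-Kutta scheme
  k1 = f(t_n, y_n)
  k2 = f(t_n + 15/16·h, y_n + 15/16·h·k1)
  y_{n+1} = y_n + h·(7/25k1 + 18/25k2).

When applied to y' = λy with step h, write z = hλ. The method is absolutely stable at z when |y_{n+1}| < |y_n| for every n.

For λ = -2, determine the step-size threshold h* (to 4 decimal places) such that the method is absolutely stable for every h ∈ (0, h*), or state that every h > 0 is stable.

(-1.4815,0); λ=-2 ⇒ h* = (40/27)/2 = 0.7407.

Set f=λy, z=hλ:
  k1=λy_n ⇒ h·k1=z·y_n;  k2=λ(1+15/16z)y_n ⇒ h·k2=z(1+15/16z)y_n
  y_{n+1}/y_n = 1 + 7/25z + 18/25z(1+15/16z) = 1 + z + 27/40z²
  Hence R(z) = 1 + z + 27/40z².

Boundary: |R(x)|=1, x<0.
x=-1.33: |R|=0.8640
R=1: x+27/40x²=0 ⇒ x=−40/27=-1.4815; min R=1−1/(4·27/40)=0.6296>−1
Confirm numerically:
  x=-1.390: |R|=0.91417 <1
  x=-1.083: |R|=0.70870 <1
  x=-1.034: |R|=0.68768 <1
  x=-0.878: |R|=0.64235 <1
  x=-1.814: |R|=1.40715 >1
  x=-1.766: |R|=1.33916 >1
  x=-1.588: |R|=1.11418 >1
Stable set (-1.4815, 0).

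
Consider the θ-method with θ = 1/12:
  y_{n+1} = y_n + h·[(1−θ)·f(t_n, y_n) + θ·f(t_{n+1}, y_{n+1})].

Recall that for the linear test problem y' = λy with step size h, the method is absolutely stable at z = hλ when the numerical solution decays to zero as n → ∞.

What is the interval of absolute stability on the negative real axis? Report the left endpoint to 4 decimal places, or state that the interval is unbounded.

On y'=λy, z=hλ:
  y_{n+1} = y_n + z·[11/12·y_n + 1/12·y_{n+1}] ⇒ (1 − 1/12z)y_{n+1} = (1 + 11/12z)y_n
  R(z) = (1 + 11/12z)/(1 − 1/12z).

Find x<0 with |R(x)|<1.
x=-0.78: |R|=0.2676
R=−1: 1+11/12x = −1+1/12x ⇒ -5/6x=2 ⇒ x=2/(-5/6)=-2.4000
Confirm numerically:
  x=-2.254: |R|=0.89757 <1
  x=-2.026: |R|=0.73335 <1
  x=-1.951: |R|=0.67816 <1
  x=-1.436: |R|=0.28252 <1
  x=-2.781: |R|=1.25776 >1
  x=-2.758: |R|=1.24258 >1
  x=-2.645: |R|=1.16729 >1
Interval (-2.4000, 0).

z∈(-2.4000,0).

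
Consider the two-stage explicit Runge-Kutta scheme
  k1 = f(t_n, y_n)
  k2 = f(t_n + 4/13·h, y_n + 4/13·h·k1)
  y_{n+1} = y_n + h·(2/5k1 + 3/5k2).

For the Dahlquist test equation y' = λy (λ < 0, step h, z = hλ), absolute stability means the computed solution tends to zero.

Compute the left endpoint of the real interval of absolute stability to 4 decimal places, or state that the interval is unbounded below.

Set f=λy, z=hλ:
  k1=λy_n ⇒ h·k1=z·y_n;  k2=λ(1+4/13z)y_n ⇒ h·k2=z(1+4/13z)y_n
  y_{n+1}/y_n = 1 + 2/5z + 3/5z(1+4/13z) = 1 + z + 12/65z²
  R(z) = 1 + z + 12/65z².

Need |R(x)|<1, x<0.
x=-1: |R|=0.1846
R=1: x+12/65x²=0 ⇒ x=−65/12=-5.4167; min R=1−1/(4·12/65)=-0.3542>−1
Confirm numerically:
  x=-4.328: |R|=0.13014 <1
  x=-3.312: |R|=0.28689 <1
  x=-2.980: |R|=0.34054 <1
  x=-5.748: |R|=1.35160 >1
  x=-5.678: |R|=1.27394 >1
  x=-5.557: |R|=1.14397 >1
Interval (-5.4167, 0).

z* = -5.4167.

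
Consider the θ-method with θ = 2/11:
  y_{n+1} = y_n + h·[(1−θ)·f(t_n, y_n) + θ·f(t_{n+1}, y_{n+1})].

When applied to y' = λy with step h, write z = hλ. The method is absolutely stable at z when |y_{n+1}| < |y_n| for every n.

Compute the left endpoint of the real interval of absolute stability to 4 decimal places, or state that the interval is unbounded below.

z* = -3.1429.

On y'=λy, z=hλ:
  y_{n+1} = y_n + z·[9/11·y_n + 2/11·y_{n+1}] ⇒ (1 − 2/11z)y_{n+1} = (1 + 9/11z)y_n
  so R(z) = (1 + 9/11z)/(1 − 2/11z).

Solve |R(x)|<1 on ℝ⁻.
x=-1.66: |R|=0.2751
R=−1: 1+9/11x = −1+2/11x ⇒ -7/11x=2 ⇒ x=2/(-7/11)=-3.1429
Confirm numerically:
  x=-3.035: |R|=0.95577 <1
  x=-2.839: |R|=0.87247 <1
  x=-2.147: |R|=0.54420 <1
  x=-1.395: |R|=0.11276 <1
  x=-3.580: |R|=1.16850 >1
  x=-3.469: |R|=1.12727 >1
Stable set (-3.1429, 0).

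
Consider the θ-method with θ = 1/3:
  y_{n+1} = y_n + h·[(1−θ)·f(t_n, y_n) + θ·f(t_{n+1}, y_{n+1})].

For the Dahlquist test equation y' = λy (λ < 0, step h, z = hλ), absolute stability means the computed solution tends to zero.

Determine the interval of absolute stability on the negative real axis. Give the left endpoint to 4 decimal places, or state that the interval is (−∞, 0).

Test eqn y'=λy, z=hλ:
  y_{n+1} = y_n + z·[2/3·y_n + 1/3·y_{n+1}] ⇒ (1 − 1/3z)y_{n+1} = (1 + 2/3z)y_n
  ⇒ R(z) = (1 + 2/3z)/(1 − 1/3z).

Find x<0 with |R(x)|<1.
x=-1.58: |R|=0.0349
R=−1: 1+2/3x = −1+1/3x ⇒ -1/3x=2 ⇒ x=2/(-1/3)=-6.0000
Confirm numerically:
  x=-5.370: |R|=0.92473 <1
  x=-5.141: |R|=0.89448 <1
  x=-3.254: |R|=0.56092 <1
  x=-6.346: |R|=1.03702 >1
  x=-6.190: |R|=1.02067 >1
Stable set (-6.0000, 0).

(-6.0000, 0).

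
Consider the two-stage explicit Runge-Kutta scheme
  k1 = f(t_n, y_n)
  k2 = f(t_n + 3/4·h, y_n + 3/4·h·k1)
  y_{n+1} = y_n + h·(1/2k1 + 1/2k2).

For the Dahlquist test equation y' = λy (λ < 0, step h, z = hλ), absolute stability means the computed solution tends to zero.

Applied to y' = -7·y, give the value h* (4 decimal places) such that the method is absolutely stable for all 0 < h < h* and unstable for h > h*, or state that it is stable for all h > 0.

(-2.6667,0); λ=-7 ⇒ h* = (8/3)/7 = 0.3810.

With y'=λy (z=hλ):
  k1=λy_n ⇒ h·k1=z·y_n;  k2=λ(1+3/4z)y_n ⇒ h·k2=z(1+3/4z)y_n
  y_{n+1}/y_n = 1 + 1/2z + 1/2z(1+3/4z) = 1 + z + 3/8z²
  so R(z) = 1 + z + 3/8z².

Solve |R(x)|<1 on ℝ⁻.
x=-1.3: |R|=0.3337
R=1: x+3/8x²=0 ⇒ x=−8/3=-2.6667; min R=1−1/(4·3/8)=0.3333>−1
Confirm numerically:
  x=-2.639: |R|=0.97262 <1
  x=-2.477: |R|=0.82382 <1
  x=-2.369: |R|=0.73556 <1
  x=-2.329: |R|=0.70509 <1
  x=-2.833: |R|=1.17671 >1
  x=-2.737: |R|=1.07219 >1
Stable set (-2.6667, 0).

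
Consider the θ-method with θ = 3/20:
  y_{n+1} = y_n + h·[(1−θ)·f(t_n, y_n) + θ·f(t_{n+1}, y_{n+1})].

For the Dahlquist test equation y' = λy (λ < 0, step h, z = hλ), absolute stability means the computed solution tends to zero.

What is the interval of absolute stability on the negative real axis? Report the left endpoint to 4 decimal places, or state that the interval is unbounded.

z∈(-2.8571,0).

On y'=λy, z=hλ:
  y_{n+1} = y_n + z·[17/20·y_n + 3/20·y_{n+1}] ⇒ (1 − 3/20z)y_{n+1} = (1 + 17/20z)y_n
  ⇒ R(z) = (1 + 17/20z)/(1 − 3/20z).

Find x<0 with |R(x)|<1.
x=-1.64: |R|=0.3162
R=−1: 1+17/20x = −1+3/20x ⇒ -7/10x=2 ⇒ x=2/(-7/10)=-2.8571
Confirm numerically:
  x=-2.751: |R|=0.94740 <1
  x=-2.397: |R|=0.76308 <1
  x=-2.098: |R|=0.59580 <1
  x=-2.091: |R|=0.59175 <1
  x=-3.129: |R|=1.12951 >1
  x=-3.076: |R|=1.10483 >1
Interval (-2.8571, 0).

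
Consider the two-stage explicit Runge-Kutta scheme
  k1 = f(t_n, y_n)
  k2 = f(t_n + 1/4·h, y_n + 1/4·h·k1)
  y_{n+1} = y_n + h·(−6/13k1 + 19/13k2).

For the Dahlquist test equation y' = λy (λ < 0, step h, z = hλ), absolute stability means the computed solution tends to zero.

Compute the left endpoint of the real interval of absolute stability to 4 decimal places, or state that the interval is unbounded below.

With y'=λy (z=hλ):
  k1=λy_n ⇒ h·k1=z·y_n;  k2=λ(1+1/4z)y_n ⇒ h·k2=z(1+1/4z)y_n
  y_{n+1}/y_n = 1 − 6/13z + 19/13z(1+1/4z) = 1 + z + 19/52z²
  Hence R(z) = 1 + z + 19/52z².

Boundary: |R(x)|=1, x<0.
x=-1.67: |R|=0.3490
R=1: x+19/52x²=0 ⇒ x=−52/19=-2.7368; min R=1−1/(4·19/52)=0.3158>−1
Confirm numerically:
  x=-2.691: |R|=0.95493 <1
  x=-2.520: |R|=0.80034 <1
  x=-2.224: |R|=0.58326 <1
  x=-3.324: |R|=1.71313 >1
  x=-3.308: |R|=1.69035 >1
So |R|<1 on (-2.7368, 0).

z* = -2.7368.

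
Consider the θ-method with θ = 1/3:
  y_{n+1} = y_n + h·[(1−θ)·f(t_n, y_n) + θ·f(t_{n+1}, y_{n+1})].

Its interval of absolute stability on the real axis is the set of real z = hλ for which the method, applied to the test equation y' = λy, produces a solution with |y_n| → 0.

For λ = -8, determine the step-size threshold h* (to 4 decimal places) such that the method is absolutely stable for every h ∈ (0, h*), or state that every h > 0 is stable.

Test eqn y'=λy, z=hλ:
  y_{n+1} = y_n + z·[2/3·y_n + 1/3·y_{n+1}] ⇒ (1 − 1/3z)y_{n+1} = (1 + 2/3z)y_n
  Hence R(z) = (1 + 2/3z)/(1 − 1/3z).

Find x<0 with |R(x)|<1.
x=-0.7: |R|=0.4324
R=−1: 1+2/3x = −1+1/3x ⇒ -1/3x=2 ⇒ x=2/(-1/3)=-6.0000
Confirm numerically:
  x=-4.478: |R|=0.79647 <1
  x=-4.388: |R|=0.78181 <1
  x=-4.279: |R|=0.76357 <1
  x=-6.468: |R|=1.04943 >1
  x=-6.154: |R|=1.01682 >1
So |R|<1 on (-6.0000, 0).

(-6.0000,0); λ=-8 ⇒ h* = (6)/8 = 0.7500.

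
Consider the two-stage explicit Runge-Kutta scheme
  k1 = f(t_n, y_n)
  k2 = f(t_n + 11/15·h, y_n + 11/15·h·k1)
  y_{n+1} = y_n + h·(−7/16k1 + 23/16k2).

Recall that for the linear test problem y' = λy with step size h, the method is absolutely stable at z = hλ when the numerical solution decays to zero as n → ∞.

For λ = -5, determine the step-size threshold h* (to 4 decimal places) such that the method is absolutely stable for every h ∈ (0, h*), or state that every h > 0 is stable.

Set f=λy, z=hλ:
  k1=λy_n ⇒ h·k1=z·y_n;  k2=λ(1+11/15z)y_n ⇒ h·k2=z(1+11/15z)y_n
  y_{n+1}/y_n = 1 − 7/16z + 23/16z(1+11/15z) = 1 + z + 253/240z²
  Hence R(z) = 1 + z + 253/240z².

Boundary: |R(x)|=1, x<0.
x=-0.61: |R|=0.7823
R=1: x+253/240x²=0 ⇒ x=−240/253=-0.9486; min R=1−1/(4·253/240)=0.7628>−1
Confirm numerically:
  x=-0.718: |R|=0.82545 <1
  x=-0.626: |R|=0.78710 <1
  x=-0.560: |R|=0.77059 <1
  x=-1.371: |R|=1.61045 >1
  x=-1.168: |R|=1.27012 >1
So |R|<1 on (-0.9486, 0).

(-0.9486,0); λ=-5 ⇒ h* = (240/253)/5 = 0.1897.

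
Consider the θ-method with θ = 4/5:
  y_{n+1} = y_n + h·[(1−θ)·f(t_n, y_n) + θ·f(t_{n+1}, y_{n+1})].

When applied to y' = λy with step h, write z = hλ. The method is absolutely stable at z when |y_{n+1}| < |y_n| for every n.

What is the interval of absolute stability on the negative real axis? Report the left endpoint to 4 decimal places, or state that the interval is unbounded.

unbounded; (−∞, 0).

Test eqn y'=λy, z=hλ:
  y_{n+1} = y_n + z·[1/5·y_n + 4/5·y_{n+1}] ⇒ (1 − 4/5z)y_{n+1} = (1 + 1/5z)y_n
  R(z) = (1 + 1/5z)/(1 − 4/5z).

Boundary: |R(x)|=1, x<0.
x=-1.45: |R|=0.3287
x=-2: |R|=0.2308
x=-10: |R|=0.1111
x=-100: |R|=0.2346
θ=4/5≥1/2 ⇒ |1+1/5x|<|1−4/5x| ∀x<0 ⇒ stable on all of ℝ⁻.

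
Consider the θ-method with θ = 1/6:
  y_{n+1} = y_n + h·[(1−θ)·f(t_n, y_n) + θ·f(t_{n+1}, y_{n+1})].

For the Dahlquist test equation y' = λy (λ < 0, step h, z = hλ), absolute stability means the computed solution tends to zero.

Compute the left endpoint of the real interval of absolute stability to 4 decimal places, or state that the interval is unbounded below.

Test eqn y'=λy, z=hλ:
  y_{n+1} = y_n + z·[5/6·y_n + 1/6·y_{n+1}] ⇒ (1 − 1/6z)y_{n+1} = (1 + 5/6z)y_n
  so R(z) = (1 + 5/6z)/(1 − 1/6z).

Solve |R(x)|<1 on ℝ⁻.
x=-1.62: |R|=0.2756
R=−1: 1+5/6x = −1+1/6x ⇒ -2/3x=2 ⇒ x=2/(-2/3)=-3.0000
Confirm numerically:
  x=-1.791: |R|=0.37928 <1
  x=-1.761: |R|=0.36142 <1
  x=-1.244: |R|=0.03037 <1
  x=-3.378: |R|=1.16123 >1
  x=-3.061: |R|=1.02693 >1
Interval (-3.0000, 0).

left endpoint -3.0000.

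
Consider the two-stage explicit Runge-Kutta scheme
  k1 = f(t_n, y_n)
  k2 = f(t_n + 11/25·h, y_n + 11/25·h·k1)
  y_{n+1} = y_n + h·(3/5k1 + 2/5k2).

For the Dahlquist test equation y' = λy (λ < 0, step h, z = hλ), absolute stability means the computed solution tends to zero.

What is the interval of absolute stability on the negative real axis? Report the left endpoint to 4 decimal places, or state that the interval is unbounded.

With y'=λy (z=hλ):
  k1=λy_n ⇒ h·k1=z·y_n;  k2=λ(1+11/25z)y_n ⇒ h·k2=z(1+11/25z)y_n
  y_{n+1}/y_n = 1 + 3/5z + 2/5z(1+11/25z) = 1 + z + 22/125z²
  Hence R(z) = 1 + z + 22/125z².

Boundary: |R(x)|=1, x<0.
x=-0.33: |R|=0.6892
R=1: x+22/125x²=0 ⇒ x=−125/22=-5.6818; min R=1−1/(4·22/125)=-0.4205>−1
Confirm numerically:
  x=-4.596: |R|=0.12169 <1
  x=-3.503: |R|=0.34330 <1
  x=-2.322: |R|=0.37306 <1
  x=-6.062: |R|=1.40562 >1
  x=-5.949: |R|=1.27975 >1
Stable set (-5.6818, 0).

z∈(-5.6818,0).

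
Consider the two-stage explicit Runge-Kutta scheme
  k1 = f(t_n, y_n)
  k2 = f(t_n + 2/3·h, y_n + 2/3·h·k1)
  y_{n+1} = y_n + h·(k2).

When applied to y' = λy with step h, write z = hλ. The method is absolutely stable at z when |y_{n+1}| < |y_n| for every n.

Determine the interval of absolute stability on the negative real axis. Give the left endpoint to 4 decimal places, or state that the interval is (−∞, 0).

On y'=λy, z=hλ:
  k1=λy_n ⇒ h·k1=z·y_n;  k2=λ(1+2/3z)y_n ⇒ h·k2=z(1+2/3z)y_n
  y_{n+1}/y_n = 1 + z(1+2/3z) = 1 + z + 2/3z²
  ⇒ R(z) = 1 + z + 2/3z².

Need |R(x)|<1, x<0.
x=-1.65: |R|=1.1650
R=1: x+2/3x²=0 ⇒ x=−3/2=-1.5000; min R=1−1/(4·2/3)=0.6250>−1
Confirm numerically:
  x=-1.074: |R|=0.69498 <1
  x=-0.650: |R|=0.63167 <1
  x=-0.609: |R|=0.63825 <1
  x=-2.036: |R|=1.72753 >1
  x=-1.904: |R|=1.51281 >1
  x=-1.732: |R|=1.26788 >1
So |R|<1 on (-1.5000, 0).

z∈(-1.5000,0).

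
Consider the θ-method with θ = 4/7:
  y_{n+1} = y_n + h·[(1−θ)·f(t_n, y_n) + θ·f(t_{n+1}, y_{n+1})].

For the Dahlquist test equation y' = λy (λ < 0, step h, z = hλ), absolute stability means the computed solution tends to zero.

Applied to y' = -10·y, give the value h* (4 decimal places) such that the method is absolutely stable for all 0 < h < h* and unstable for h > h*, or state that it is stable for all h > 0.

Test eqn y'=λy, z=hλ:
  y_{n+1} = y_n + z·[3/7·y_n + 4/7·y_{n+1}] ⇒ (1 − 4/7z)y_{n+1} = (1 + 3/7z)y_n
  Hence R(z) = (1 + 3/7z)/(1 − 4/7z).

Need |R(x)|<1, x<0.
x=-1.68: |R|=0.1429
x=-2: |R|=0.0667
x=-10: |R|=0.4894
x=-100: |R|=0.7199
θ=4/7≥1/2 ⇒ |1+3/7x|<|1−4/7x| ∀x<0 ⇒ interval (−∞,0).

(−∞, 0) — no finite endpoint. Any h>0 works for λ=-10.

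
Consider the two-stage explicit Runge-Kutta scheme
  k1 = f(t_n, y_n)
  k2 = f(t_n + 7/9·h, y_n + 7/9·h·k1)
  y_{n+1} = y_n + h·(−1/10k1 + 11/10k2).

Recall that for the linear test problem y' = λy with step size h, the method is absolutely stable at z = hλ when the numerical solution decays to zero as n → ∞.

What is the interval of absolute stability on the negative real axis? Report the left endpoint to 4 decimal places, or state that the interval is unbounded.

Set f=λy, z=hλ:
  k1=λy_n ⇒ h·k1=z·y_n;  k2=λ(1+7/9z)y_n ⇒ h·k2=z(1+7/9z)y_n
  y_{n+1}/y_n = 1 − 1/10z + 11/10z(1+7/9z) = 1 + z + 77/90z²
  R(z) = 1 + z + 77/90z².

Need |R(x)|<1, x<0.
x=-1.06: |R|=0.9013
R=1: x+77/90x²=0 ⇒ x=−90/77=-1.1688; min R=1−1/(4·77/90)=0.7078>−1
Confirm numerically:
  x=-1.135: |R|=0.96715 <1
  x=-0.802: |R|=0.74830 <1
  x=-0.688: |R|=0.71697 <1
  x=-0.539: |R|=0.70956 <1
  x=-1.676: |R|=1.72724 >1
  x=-1.452: |R|=1.35177 >1
  x=-1.433: |R|=1.32387 >1
Stable set (-1.1688, 0).

z∈(-1.1688,0).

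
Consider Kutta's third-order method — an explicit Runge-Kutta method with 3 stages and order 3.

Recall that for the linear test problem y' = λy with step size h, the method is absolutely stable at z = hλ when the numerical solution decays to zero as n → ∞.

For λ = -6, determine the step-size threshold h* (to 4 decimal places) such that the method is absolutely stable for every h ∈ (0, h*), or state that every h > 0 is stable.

(-2.5127,0); λ=-6 ⇒ h* = 0.4188.

Test eqn y'=λy, z=hλ:
  order 3, 3-stage ⇒ R(z)=1+z+z^2/2+z^3/6
  (e.g. R(-1.04)=0.31332, |R|=0.31332)

Solve |R(x)|<1 on ℝ⁻.
x=-1.04: |R|=0.3133
|R(-2.33)|=0.7238 |R(-2.06)|=0.3952 |R(-1.19)|=0.2372
Bisect:
  x_lo=-2.9693 |R|=1.9241  x_hi=-0.3989 |R|=0.6701
  mid=-1.68407 |R|=0.06205 →hi
  mid=-2.32667 |R|=0.71917 →hi
  mid=-2.64798 |R|=1.23659 →lo
  mid=-2.48733 |R|=0.95869 →hi
  mid=-2.56765 |R|=1.09258 →lo
  mid=-2.52749 |R|=1.02440 →lo
  mid=-2.50741 |R|=0.99124 →hi
  mid=-2.51745 |R|=1.00775 →lo
  ...
  [-2.51290,-2.51274] ⇒ x*=-2.5127
So |R|<1 on (-2.5127, 0).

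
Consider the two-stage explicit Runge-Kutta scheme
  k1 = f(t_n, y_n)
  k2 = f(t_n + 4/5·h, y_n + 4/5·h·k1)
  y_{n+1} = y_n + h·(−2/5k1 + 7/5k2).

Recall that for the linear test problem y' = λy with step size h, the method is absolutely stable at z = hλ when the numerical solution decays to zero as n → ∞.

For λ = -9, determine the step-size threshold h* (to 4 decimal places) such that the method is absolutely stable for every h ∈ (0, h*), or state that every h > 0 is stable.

(-0.8929,0); λ=-9 ⇒ h* = (25/28)/9 = 0.0992.

With y'=λy (z=hλ):
  k1=λy_n ⇒ h·k1=z·y_n;  k2=λ(1+4/5z)y_n ⇒ h·k2=z(1+4/5z)y_n
  y_{n+1}/y_n = 1 − 2/5z + 7/5z(1+4/5z) = 1 + z + 28/25z²
  ⇒ R(z) = 1 + z + 28/25z².

Solve |R(x)|<1 on ℝ⁻.
x=-1.73: |R|=2.6220
R=1: x+28/25x²=0 ⇒ x=−25/28=-0.8929; min R=1−1/(4·28/25)=0.7768>−1
Confirm numerically:
  x=-0.816: |R|=0.92976 <1
  x=-0.611: |R|=0.80712 <1
  x=-0.426: |R|=0.77725 <1
  x=-1.396: |R|=1.78667 >1
  x=-1.320: |R|=1.63149 >1
Stable set (-0.8929, 0).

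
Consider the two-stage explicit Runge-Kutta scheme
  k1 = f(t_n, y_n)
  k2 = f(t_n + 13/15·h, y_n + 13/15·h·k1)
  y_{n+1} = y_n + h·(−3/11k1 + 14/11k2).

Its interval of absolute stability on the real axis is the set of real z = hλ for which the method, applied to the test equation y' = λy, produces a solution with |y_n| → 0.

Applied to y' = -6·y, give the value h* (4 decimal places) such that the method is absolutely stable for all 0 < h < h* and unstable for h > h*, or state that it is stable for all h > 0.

(-0.9066,0); λ=-6 ⇒ h* = (165/182)/6 = 0.1511.

Set f=λy, z=hλ:
  k1=λy_n ⇒ h·k1=z·y_n;  k2=λ(1+13/15z)y_n ⇒ h·k2=z(1+13/15z)y_n
  y_{n+1}/y_n = 1 − 3/11z + 14/11z(1+13/15z) = 1 + z + 182/165z²
  R(z) = 1 + z + 182/165z².

Need |R(x)|<1, x<0.
x=-1.48: |R|=1.9361
R=1: x+182/165x²=0 ⇒ x=−165/182=-0.9066; min R=1−1/(4·182/165)=0.7734>−1
Confirm numerically:
  x=-0.842: |R|=0.94001 <1
  x=-0.639: |R|=0.81139 <1
  x=-0.515: |R|=0.77755 <1
  x=-0.373: |R|=0.78046 <1
  x=-1.384: |R|=1.72881 >1
  x=-1.056: |R|=1.17403 >1
  x=-1.030: |R|=1.14020 >1
Interval (-0.9066, 0).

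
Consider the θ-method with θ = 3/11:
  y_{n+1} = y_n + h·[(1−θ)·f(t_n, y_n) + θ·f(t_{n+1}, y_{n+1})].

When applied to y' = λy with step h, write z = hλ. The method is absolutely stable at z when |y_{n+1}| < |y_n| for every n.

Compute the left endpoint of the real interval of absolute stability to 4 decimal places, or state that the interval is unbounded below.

left endpoint -4.4000.

Test eqn y'=λy, z=hλ:
  y_{n+1} = y_n + z·[8/11·y_n + 3/11·y_{n+1}] ⇒ (1 − 3/11z)y_{n+1} = (1 + 8/11z)y_n
  ⇒ R(z) = (1 + 8/11z)/(1 − 3/11z).

Solve |R(x)|<1 on ℝ⁻.
x=-0.49: |R|=0.5678
R=−1: 1+8/11x = −1+3/11x ⇒ -5/11x=2 ⇒ x=2/(-5/11)=-4.4000
Confirm numerically:
  x=-4.051: |R|=0.92463 <1
  x=-1.946: |R|=0.27129 <1
  x=-1.935: |R|=0.26659 <1
  x=-1.776: |R|=0.19647 <1
  x=-4.736: |R|=1.06665 >1
  x=-4.685: |R|=1.05687 >1
  x=-4.675: |R|=1.05495 >1
Interval (-4.4000, 0).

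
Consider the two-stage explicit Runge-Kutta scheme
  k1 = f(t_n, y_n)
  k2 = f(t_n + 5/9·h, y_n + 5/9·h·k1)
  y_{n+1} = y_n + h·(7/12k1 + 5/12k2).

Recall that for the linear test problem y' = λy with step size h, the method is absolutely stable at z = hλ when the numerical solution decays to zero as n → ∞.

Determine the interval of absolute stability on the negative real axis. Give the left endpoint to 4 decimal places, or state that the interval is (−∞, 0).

z∈(-4.3200,0).

Set f=λy, z=hλ:
  k1=λy_n ⇒ h·k1=z·y_n;  k2=λ(1+5/9z)y_n ⇒ h·k2=z(1+5/9z)y_n
  y_{n+1}/y_n = 1 + 7/12z + 5/12z(1+5/9z) = 1 + z + 25/108z²
  R(z) = 1 + z + 25/108z².

Boundary: |R(x)|=1, x<0.
x=-0.46: |R|=0.5890
R=1: x+25/108x²=0 ⇒ x=−108/25=-4.3200; min R=1−1/(4·25/108)=-0.0800>−1
Confirm numerically:
  x=-3.968: |R|=0.67668 <1
  x=-2.080: |R|=0.07852 <1
  x=-1.937: |R|=0.06849 <1
  x=-4.829: |R|=1.56897 >1
  x=-4.712: |R|=1.42757 >1
  x=-4.610: |R|=1.30947 >1
Stable set (-4.3200, 0).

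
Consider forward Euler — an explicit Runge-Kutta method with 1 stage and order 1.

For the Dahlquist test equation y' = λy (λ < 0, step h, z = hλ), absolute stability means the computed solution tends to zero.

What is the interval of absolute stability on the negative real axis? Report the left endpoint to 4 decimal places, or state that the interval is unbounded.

(-2.0000, 0).

Test eqn y'=λy, z=hλ:
  order 1, 1-stage ⇒ R(z)=1+z
  (e.g. R(-1.42)=-0.42000, |R|=0.42000)

Need |R(x)|<1, x<0.
x=-1.42: |R|=0.4200
|R(-1.76)|=0.7600 |R(-1.55)|=0.5500 |R(-1.46)|=0.4600
Bisect:
  x_lo=-2.7477 |R|=1.7477  x_hi=-0.1628 |R|=0.8372
  mid=-1.45525 |R|=0.45525 →hi
  mid=-2.10146 |R|=1.10146 →lo
  mid=-1.77836 |R|=0.77836 →hi
  mid=-1.93991 |R|=0.93991 →hi
  mid=-2.02069 |R|=1.02069 →lo
  mid=-1.98030 |R|=0.98030 →hi
  mid=-2.00049 |R|=1.00049 →lo
  ...
  [-2.00002,-1.99986] ⇒ x*=-2.0000
Stable set (-2.0000, 0).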